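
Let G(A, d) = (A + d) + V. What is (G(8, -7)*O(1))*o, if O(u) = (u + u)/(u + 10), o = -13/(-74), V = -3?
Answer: -26/407 ≈ -0.063882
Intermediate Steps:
o = 13/74 (o = -13*(-1/74) = 13/74 ≈ 0.17568)
G(A, d) = -3 + A + d (G(A, d) = (A + d) - 3 = -3 + A + d)
O(u) = 2*u/(10 + u) (O(u) = (2*u)/(10 + u) = 2*u/(10 + u))
(G(8, -7)*O(1))*o = ((-3 + 8 - 7)*(2*1/(10 + 1)))*(13/74) = -4/11*(13/74) = -2*2/11*(13/74) = -4/11*13/74 = -26/407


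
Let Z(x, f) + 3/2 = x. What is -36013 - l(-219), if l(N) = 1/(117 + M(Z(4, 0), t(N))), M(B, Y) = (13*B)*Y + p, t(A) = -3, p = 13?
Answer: -2340847/65 ≈ -36013.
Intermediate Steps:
Z(x, f) = -3/2 + x
M(B, Y) = 13 + 13*B*Y (M(B, Y) = (13*B)*Y + 13 = 13*B*Y + 13 = 13 + 13*B*Y)
l(N) = 2/65 (l(N) = 1/(117 + (13 + 13*(-3/2 + 4)*(-3))) = 1/(117 + (13 + 13*(5/2)*(-3))) = 1/(117 + (13 - 195/2)) = 1/(117 - 169/2) = 1/(65/2) = 2/65)
-36013 - l(-219) = -36013 - 1*2/65 = -36013 - 2/65 = -2340847/65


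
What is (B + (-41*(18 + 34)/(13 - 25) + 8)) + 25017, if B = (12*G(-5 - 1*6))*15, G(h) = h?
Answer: 69668/3 ≈ 23223.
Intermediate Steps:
B = -1980 (B = (12*(-5 - 1*6))*15 = (12*(-5 - 6))*15 = (12*(-11))*15 = -132*15 = -1980)
(B + (-41*(18 + 34)/(13 - 25) + 8)) + 25017 = (-1980 + (-41*(18 + 34)/(13 - 25) + 8)) + 25017 = (-1980 + (-2132/(-12) + 8)) + 25017 = (-1980 + (-2132*(-1)/12 + 8)) + 25017 = (-1980 + (-41*(-13/3) + 8)) + 25017 = (-1980 + (533/3 + 8)) + 25017 = (-1980 + 557/3) + 25017 = -5383/3 + 25017 = 69668/3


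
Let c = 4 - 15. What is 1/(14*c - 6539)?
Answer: -1/6693 ≈ -0.00014941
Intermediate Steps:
c = -11
1/(14*c - 6539) = 1/(14*(-11) - 6539) = 1/(-154 - 6539) = 1/(-6693) = -1/6693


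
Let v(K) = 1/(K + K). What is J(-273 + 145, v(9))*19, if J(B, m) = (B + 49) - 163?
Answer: -4598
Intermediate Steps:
v(K) = 1/(2*K)
J(B, m) = -114 + B (J(B, m) = (49 + B) - 163 = -114 + B)
J(-273 + 145, v(9))*19 = (-114 + (-273 + 145))*19 = (-114 - 128)*19 = -242*19 = -4598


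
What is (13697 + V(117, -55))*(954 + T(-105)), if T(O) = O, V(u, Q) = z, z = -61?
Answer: 11576964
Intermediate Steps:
V(u, Q) = -61
(13697 + V(117, -55))*(954 + T(-105)) = (13697 - 61)*(954 - 105) = 13636*849 = 11576964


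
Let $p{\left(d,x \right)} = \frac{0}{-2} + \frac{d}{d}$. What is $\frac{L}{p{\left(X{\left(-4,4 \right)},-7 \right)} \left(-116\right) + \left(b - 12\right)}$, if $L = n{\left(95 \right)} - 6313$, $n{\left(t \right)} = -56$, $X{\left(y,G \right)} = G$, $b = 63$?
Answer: $\frac{6369}{65} \approx 97.985$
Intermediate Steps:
$p{\left(d,x \right)} = 1$ ($p{\left(d,x \right)} = 0 \left(- \frac{1}{2}\right) + 1 = 0 + 1 = 1$)
$L = -6369$ ($L = -56 - 6313 = -6369$)
$\frac{L}{p{\left(X{\left(-4,4 \right)},-7 \right)} \left(-116\right) + \left(b - 12\right)} = - \frac{6369}{1 \left(-116\right) + \left(63 - 12\right)} = - \frac{6369}{-116 + 51} = - \frac{6369}{-65} = \left(-6369\right) \left(- \frac{1}{65}\right) = \frac{6369}{65}$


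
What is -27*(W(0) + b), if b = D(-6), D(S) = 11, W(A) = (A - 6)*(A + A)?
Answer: -297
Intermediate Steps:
W(A) = 2*A*(-6 + A) (W(A) = (-6 + A)*(2*A) = 2*A*(-6 + A))
b = 11
-27*(W(0) + b) = -27*(2*0*(-6 + 0) + 11) = -27*(2*0*(-6) + 11) = -27*(0 + 11) = -27*11 = -297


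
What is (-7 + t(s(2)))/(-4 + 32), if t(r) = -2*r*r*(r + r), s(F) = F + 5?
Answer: -197/4 ≈ -49.250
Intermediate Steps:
s(F) = 5 + F
t(r) = -4*r³ (t(r) = -2*r²*2*r = -4*r³)
(-7 + t(s(2)))/(-4 + 32) = (-7 - 4*(5 + 2)³)/(-4 + 32) = (-7 - 4*7³)/28 = (-7 - 4*343)/28 = (-7 - 1372)/28 = (1/28)*(-1379) = -197/4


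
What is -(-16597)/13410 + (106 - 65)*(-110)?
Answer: -60462503/13410 ≈ -4508.8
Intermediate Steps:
-(-16597)/13410 + (106 - 65)*(-110) = -(-16597)/13410 + 41*(-110) = -1*(-16597/13410) - 4510 = 16597/13410 - 4510 = -60462503/13410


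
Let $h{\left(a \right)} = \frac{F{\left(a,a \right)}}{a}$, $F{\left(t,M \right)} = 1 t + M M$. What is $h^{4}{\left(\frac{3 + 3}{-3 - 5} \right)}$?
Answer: $\frac{1}{256} \approx 0.0039063$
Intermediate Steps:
$F{\left(t,M \right)} = t + M^{2}$
$h{\left(a \right)} = \frac{a + a^{2}}{a}$
$h^{4}{\left(\frac{3 + 3}{-3 - 5} \right)} = \left(1 + \frac{3 + 3}{-3 - 5}\right)^{4} = \left(1 + \frac{6}{-8}\right)^{4} = \left(1 + 6 \left(- \frac{1}{8}\right)\right)^{4} = \left(1 - \frac{3}{4}\right)^{4} = \left(\frac{1}{4}\right)^{4} = \frac{1}{256}$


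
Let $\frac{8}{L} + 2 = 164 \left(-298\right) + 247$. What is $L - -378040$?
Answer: $\frac{18382951072}{48627} \approx 3.7804 \cdot 10^{5}$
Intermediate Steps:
$L = - \frac{8}{48627}$ ($L = \frac{8}{-2 + \left(164 \left(-298\right) + 247\right)} = \frac{8}{-2 + \left(-48872 + 247\right)} = \frac{8}{-2 - 48625} = \frac{8}{-48627} = 8 \left(- \frac{1}{48627}\right) = - \frac{8}{48627} \approx -0.00016452$)
$L - -378040 = - \frac{8}{48627} - -378040 = - \frac{8}{48627} + 378040 = \frac{18382951072}{48627}$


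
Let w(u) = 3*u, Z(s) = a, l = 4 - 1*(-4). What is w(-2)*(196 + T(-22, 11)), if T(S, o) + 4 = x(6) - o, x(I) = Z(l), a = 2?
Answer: -1098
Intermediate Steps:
l = 8 (l = 4 + 4 = 8)
Z(s) = 2
x(I) = 2
T(S, o) = -2 - o (T(S, o) = -4 + (2 - o) = -2 - o)
w(-2)*(196 + T(-22, 11)) = (3*(-2))*(196 + (-2 - 1*11)) = -6*(196 + (-2 - 11)) = -6*(196 - 13) = -6*183 = -1098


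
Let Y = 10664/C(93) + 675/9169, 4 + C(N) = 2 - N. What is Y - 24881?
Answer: -21770433546/871055 ≈ -24993.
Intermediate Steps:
C(N) = -2 - N (C(N) = -4 + (2 - N) = -2 - N)
Y = -97714091/871055 (Y = 10664/(-2 - 1*93) + 675/9169 = 10664/(-2 - 93) + 675*(1/9169) = 10664/(-95) + 675/9169 = 10664*(-1/95) + 675/9169 = -10664/95 + 675/9169 = -97714091/871055 ≈ -112.18)
Y - 24881 = -97714091/871055 - 24881 = -21770433546/871055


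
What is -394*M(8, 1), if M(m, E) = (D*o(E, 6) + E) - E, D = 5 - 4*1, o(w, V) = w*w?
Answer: -394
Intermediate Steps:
o(w, V) = w²
D = 1 (D = 5 - 4 = 1)
M(m, E) = E² (M(m, E) = (1*E² + E) - E = (E² + E) - E = (E + E²) - E = E²)
-394*M(8, 1) = -394*1² = -394*1 = -394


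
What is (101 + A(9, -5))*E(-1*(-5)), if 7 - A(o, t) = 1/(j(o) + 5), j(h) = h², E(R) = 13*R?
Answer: 603655/86 ≈ 7019.2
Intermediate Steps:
A(o, t) = 7 - 1/(5 + o²) (A(o, t) = 7 - 1/(o² + 5) = 7 - 1/(5 + o²))
(101 + A(9, -5))*E(-1*(-5)) = (101 + (34 + 7*9²)/(5 + 9²))*(13*(-1*(-5))) = (101 + (34 + 7*81)/(5 + 81))*(13*5) = (101 + (34 + 567)/86)*65 = (101 + (1/86)*601)*65 = (101 + 601/86)*65 = (9287/86)*65 = 603655/86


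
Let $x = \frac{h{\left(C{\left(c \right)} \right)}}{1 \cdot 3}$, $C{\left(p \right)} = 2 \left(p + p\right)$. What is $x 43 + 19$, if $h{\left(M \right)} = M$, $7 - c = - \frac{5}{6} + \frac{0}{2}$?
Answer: $\frac{4213}{9} \approx 468.11$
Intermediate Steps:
$c = \frac{47}{6}$ ($c = 7 - \left(- \frac{5}{6} + \frac{0}{2}\right) = 7 - \left(\left(-5\right) \frac{1}{6} + 0 \cdot \frac{1}{2}\right) = 7 - \left(- \frac{5}{6} + 0\right) = 7 - - \frac{5}{6} = 7 + \frac{5}{6} = \frac{47}{6} \approx 7.8333$)
$C{\left(p \right)} = 4 p$ ($C{\left(p \right)} = 2 \cdot 2 p = 4 p$)
$x = \frac{94}{9}$ ($x = \frac{4 \cdot \frac{47}{6}}{1 \cdot 3} = \frac{94}{3 \cdot 3} = \frac{94}{3} \cdot \frac{1}{3} = \frac{94}{9} \approx 10.444$)
$x 43 + 19 = \frac{94}{9} \cdot 43 + 19 = \frac{4042}{9} + 19 = \frac{4213}{9}$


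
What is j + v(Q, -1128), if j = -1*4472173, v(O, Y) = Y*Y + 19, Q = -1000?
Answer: -3199770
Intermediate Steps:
v(O, Y) = 19 + Y² (v(O, Y) = Y² + 19 = 19 + Y²)
j = -4472173
j + v(Q, -1128) = -4472173 + (19 + (-1128)²) = -4472173 + (19 + 1272384) = -4472173 + 1272403 = -3199770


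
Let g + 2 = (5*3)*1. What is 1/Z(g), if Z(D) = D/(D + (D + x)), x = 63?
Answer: 89/13 ≈ 6.8462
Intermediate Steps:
g = 13 (g = -2 + (5*3)*1 = -2 + 15*1 = -2 + 15 = 13)
Z(D) = D/(63 + 2*D) (Z(D) = D/(D + (D + 63)) = D/(D + (63 + D)) = D/(63 + 2*D))
1/Z(g) = 1/(13/(63 + 2*13)) = 1/(13/(63 + 26)) = 1/(13/89) = 89/13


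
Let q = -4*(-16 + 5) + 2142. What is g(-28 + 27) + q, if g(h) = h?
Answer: 2185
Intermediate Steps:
q = 2186 (q = -4*(-11) + 2142 = 44 + 2142 = 2186)
g(-28 + 27) + q = (-28 + 27) + 2186 = -1 + 2186 = 2185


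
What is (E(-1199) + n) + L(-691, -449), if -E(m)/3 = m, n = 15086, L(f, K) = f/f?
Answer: 18684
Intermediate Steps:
L(f, K) = 1
E(m) = -3*m
(E(-1199) + n) + L(-691, -449) = (-3*(-1199) + 15086) + 1 = (3597 + 15086) + 1 = 18683 + 1 = 18684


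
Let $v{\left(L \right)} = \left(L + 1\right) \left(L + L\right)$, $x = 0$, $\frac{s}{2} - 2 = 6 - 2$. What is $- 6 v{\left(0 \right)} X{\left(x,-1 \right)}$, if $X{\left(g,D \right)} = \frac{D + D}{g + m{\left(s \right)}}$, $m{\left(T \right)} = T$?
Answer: $0$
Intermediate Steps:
$s = 12$ ($s = 4 + 2 \left(6 - 2\right) = 4 + 2 \cdot 4 = 4 + 8 = 12$)
$X{\left(g,D \right)} = \frac{2 D}{12 + g}$ ($X{\left(g,D \right)} = \frac{D + D}{g + 12} = \frac{2 D}{12 + g}$)
$v{\left(L \right)} = 2 L \left(1 + L\right)$ ($v{\left(L \right)} = \left(1 + L\right) 2 L = 2 L \left(1 + L\right)$)
$- 6 v{\left(0 \right)} X{\left(x,-1 \right)} = - 6 \cdot 2 \cdot 0 \left(1 + 0\right) 2 \left(-1\right) \frac{1}{12 + 0} = - 6 \cdot 2 \cdot 0 \cdot 1 \cdot 2 \left(-1\right) \frac{1}{12} = \left(-6\right) 0 \cdot 2 \left(-1\right) \frac{1}{12} = 0 \left(- \frac{1}{6}\right) = 0$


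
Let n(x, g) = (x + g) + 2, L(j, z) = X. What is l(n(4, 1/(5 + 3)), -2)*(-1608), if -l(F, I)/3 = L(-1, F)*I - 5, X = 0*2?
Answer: -24120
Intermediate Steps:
X = 0
L(j, z) = 0
n(x, g) = 2 + g + x (n(x, g) = (g + x) + 2 = 2 + g + x)
l(F, I) = 15 (l(F, I) = -3*(0*I - 5) = -3*(0 - 5) = -3*(-5) = 15)
l(n(4, 1/(5 + 3)), -2)*(-1608) = 15*(-1608) = -24120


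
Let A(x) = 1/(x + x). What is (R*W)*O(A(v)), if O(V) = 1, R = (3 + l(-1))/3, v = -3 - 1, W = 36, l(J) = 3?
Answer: 72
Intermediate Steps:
v = -4
A(x) = 1/(2*x)
R = 2 (R = (3 + 3)/3 = 6*(1/3) = 2)
(R*W)*O(A(v)) = (2*36)*1 = 72*1 = 72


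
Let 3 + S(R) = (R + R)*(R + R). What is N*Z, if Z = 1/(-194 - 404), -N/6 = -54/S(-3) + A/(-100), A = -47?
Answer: -3849/328900 ≈ -0.011703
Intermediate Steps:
S(R) = -3 + 4*R**2 (S(R) = -3 + (R + R)*(R + R) = -3 + (2*R)*(2*R) = -3 + 4*R**2)
N = 3849/550 (N = -6*(-54/(-3 + 4*(-3)**2) - 47/(-100)) = -6*(-54/(-3 + 4*9) - 47*(-1/100)) = -6*(-54/(-3 + 36) + 47/100) = -6*(-54/33 + 47/100) = -6*(-54*1/33 + 47/100) = -6*(-18/11 + 47/100) = -6*(-1283/1100) = 3849/550 ≈ 6.9982)
Z = -1/598 (Z = 1/(-598) = -1/598 ≈ -0.0016722)
N*Z = (3849/550)*(-1/598) = -3849/328900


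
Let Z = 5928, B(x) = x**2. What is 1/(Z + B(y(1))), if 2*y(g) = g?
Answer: 4/23713 ≈ 0.00016868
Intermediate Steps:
y(g) = g/2
1/(Z + B(y(1))) = 1/(5928 + ((1/2)*1)**2) = 1/(5928 + (1/2)**2) = 1/(5928 + 1/4) = 1/(23713/4) = 4/23713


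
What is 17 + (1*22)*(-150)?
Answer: -3283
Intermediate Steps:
17 + (1*22)*(-150) = 17 + 22*(-150) = 17 - 3300 = -3283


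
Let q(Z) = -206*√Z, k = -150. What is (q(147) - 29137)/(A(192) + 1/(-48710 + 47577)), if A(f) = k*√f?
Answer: 6663853324579/5545536479999 + 44883414037814*√3/5545536479999 ≈ 15.220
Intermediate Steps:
A(f) = -150*√f
(q(147) - 29137)/(A(192) + 1/(-48710 + 47577)) = (-1442*√3 - 29137)/(-1200*√3 + 1/(-48710 + 47577)) = (-1442*√3 - 29137)/(-1200*√3 + 1/(-1133)) = (-1442*√3 - 29137)/(-1200*√3 - 1/1133) = (-29137 - 1442*√3)/(-1/1133 - 1200*√3)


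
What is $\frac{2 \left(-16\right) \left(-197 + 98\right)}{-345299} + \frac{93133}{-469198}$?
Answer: $- \frac{33645151031}{162013600202} \approx -0.20767$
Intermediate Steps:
$\frac{2 \left(-16\right) \left(-197 + 98\right)}{-345299} + \frac{93133}{-469198} = \left(-32\right) \left(-99\right) \left(- \frac{1}{345299}\right) + 93133 \left(- \frac{1}{469198}\right) = 3168 \left(- \frac{1}{345299}\right) - \frac{93133}{469198} = - \frac{3168}{345299} - \frac{93133}{469198} = - \frac{33645151031}{162013600202}$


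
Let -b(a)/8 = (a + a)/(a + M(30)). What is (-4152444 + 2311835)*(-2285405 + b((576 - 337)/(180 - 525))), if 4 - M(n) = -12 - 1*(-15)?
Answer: 222942942372777/53 ≈ 4.2065e+12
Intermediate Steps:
M(n) = 1 (M(n) = 4 - (-12 - 1*(-15)) = 4 - (-12 + 15) = 4 - 1*3 = 4 - 3 = 1)
b(a) = -16*a/(1 + a) (b(a) = -8*(a + a)/(a + 1) = -8*2*a/(1 + a) = -16*a/(1 + a))
(-4152444 + 2311835)*(-2285405 + b((576 - 337)/(180 - 525))) = (-4152444 + 2311835)*(-2285405 - 16*(576 - 337)/(180 - 525)/(1 + (576 - 337)/(180 - 525))) = -1840609*(-2285405 - 16*239/(-345)/(1 + 239/(-345))) = -1840609*(-2285405 - 16*239*(-1/345)/(1 + 239*(-1/345))) = -1840609*(-2285405 - 16*(-239/345)/(1 - 239/345)) = -1840609*(-2285405 - 16*(-239/345)/106/345) = -1840609*(-2285405 - 16*(-239/345)*345/106) = -1840609*(-2285405 + 1912/53) = -1840609*(-121124553/53) = 222942942372777/53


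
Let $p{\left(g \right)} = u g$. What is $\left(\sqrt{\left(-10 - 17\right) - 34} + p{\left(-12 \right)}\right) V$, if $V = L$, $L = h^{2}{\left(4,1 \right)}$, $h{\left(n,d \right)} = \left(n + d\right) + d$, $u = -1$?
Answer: $432 + 36 i \sqrt{61} \approx 432.0 + 281.17 i$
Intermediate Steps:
$h{\left(n,d \right)} = n + 2 d$ ($h{\left(n,d \right)} = \left(d + n\right) + d = n + 2 d$)
$L = 36$ ($L = \left(4 + 2 \cdot 1\right)^{2} = \left(4 + 2\right)^{2} = 6^{2} = 36$)
$V = 36$
$p{\left(g \right)} = - g$
$\left(\sqrt{\left(-10 - 17\right) - 34} + p{\left(-12 \right)}\right) V = \left(\sqrt{\left(-10 - 17\right) - 34} - -12\right) 36 = \left(\sqrt{\left(-10 - 17\right) - 34} + 12\right) 36 = \left(\sqrt{-27 - 34} + 12\right) 36 = \left(\sqrt{-61} + 12\right) 36 = \left(i \sqrt{61} + 12\right) 36 = \left(12 + i \sqrt{61}\right) 36 = 432 + 36 i \sqrt{61}$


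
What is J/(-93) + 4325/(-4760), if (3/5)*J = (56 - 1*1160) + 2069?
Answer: -4834735/265608 ≈ -18.203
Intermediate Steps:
J = 4825/3 (J = 5*((56 - 1*1160) + 2069)/3 = 5*((56 - 1160) + 2069)/3 = 5*(-1104 + 2069)/3 = (5/3)*965 = 4825/3 ≈ 1608.3)
J/(-93) + 4325/(-4760) = (4825/3)/(-93) + 4325/(-4760) = (4825/3)*(-1/93) + 4325*(-1/4760) = -4825/279 - 865/952 = -4834735/265608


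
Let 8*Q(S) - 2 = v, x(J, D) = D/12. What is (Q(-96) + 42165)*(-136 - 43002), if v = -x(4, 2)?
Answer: -43654167739/24 ≈ -1.8189e+9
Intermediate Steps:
x(J, D) = D/12 (x(J, D) = D*(1/12) = D/12)
v = -⅙ (v = -2/12 = -1*⅙ = -⅙ ≈ -0.16667)
Q(S) = 11/48 (Q(S) = ¼ + (⅛)*(-⅙) = ¼ - 1/48 = 11/48)
(Q(-96) + 42165)*(-136 - 43002) = (11/48 + 42165)*(-136 - 43002) = (2023931/48)*(-43138) = -43654167739/24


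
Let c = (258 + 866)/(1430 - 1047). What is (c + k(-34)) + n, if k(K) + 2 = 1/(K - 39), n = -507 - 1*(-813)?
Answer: 8581205/27959 ≈ 306.92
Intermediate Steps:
n = 306 (n = -507 + 813 = 306)
c = 1124/383 ≈ 2.9347
k(K) = -2 + 1/(-39 + K) (k(K) = -2 + 1/(K - 39) = -2 + 1/(-39 + K))
(c + k(-34)) + n = (1124/383 + (79 - 2*(-34))/(-39 - 34)) + 306 = (1124/383 + (79 + 68)/(-73)) + 306 = (1124/383 - 1/73*147) + 306 = (1124/383 - 147/73) + 306 = 25751/27959 + 306 = 8581205/27959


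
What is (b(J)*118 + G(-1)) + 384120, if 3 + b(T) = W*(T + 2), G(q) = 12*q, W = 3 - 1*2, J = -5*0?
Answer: 383990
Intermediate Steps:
J = 0
W = 1 (W = 3 - 2 = 1)
b(T) = -1 + T (b(T) = -3 + 1*(T + 2) = -3 + 1*(2 + T) = -3 + (2 + T) = -1 + T)
(b(J)*118 + G(-1)) + 384120 = ((-1 + 0)*118 + 12*(-1)) + 384120 = (-1*118 - 12) + 384120 = (-118 - 12) + 384120 = -130 + 384120 = 383990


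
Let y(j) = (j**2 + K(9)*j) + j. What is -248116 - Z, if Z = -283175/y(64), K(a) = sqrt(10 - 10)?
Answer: -206375877/832 ≈ -2.4805e+5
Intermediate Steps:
K(a) = 0 (K(a) = sqrt(0) = 0)
y(j) = j + j**2 (y(j) = (j**2 + 0*j) + j = (j**2 + 0) + j = j**2 + j = j + j**2)
Z = -56635/832 (Z = -283175*1/(64*(1 + 64)) = -283175/(64*65) = -283175/4160 = -283175*1/4160 = -56635/832 ≈ -68.071)
-248116 - Z = -248116 - 1*(-56635/832) = -248116 + 56635/832 = -206375877/832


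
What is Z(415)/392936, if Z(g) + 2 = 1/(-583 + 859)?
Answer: -551/108450336 ≈ -5.0807e-6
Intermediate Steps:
Z(g) = -551/276 (Z(g) = -2 + 1/(-583 + 859) = -2 + 1/276 = -551/276)
Z(415)/392936 = -551/276/392936 = -551/276*1/392936 = -551/108450336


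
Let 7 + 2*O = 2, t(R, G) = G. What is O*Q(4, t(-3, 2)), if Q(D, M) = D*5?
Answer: -50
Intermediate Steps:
Q(D, M) = 5*D
O = -5/2 (O = -7/2 + (½)*2 = -7/2 + 1 = -5/2 ≈ -2.5000)
O*Q(4, t(-3, 2)) = -25*4/2 = -5/2*20 = -50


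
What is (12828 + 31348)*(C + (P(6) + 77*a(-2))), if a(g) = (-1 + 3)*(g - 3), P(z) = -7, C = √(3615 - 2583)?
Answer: -34324752 + 88352*√258 ≈ -3.2906e+7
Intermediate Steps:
C = 2*√258 (C = √1032 = 2*√258 ≈ 32.125)
a(g) = -6 + 2*g (a(g) = 2*(-3 + g) = -6 + 2*g)
(12828 + 31348)*(C + (P(6) + 77*a(-2))) = (12828 + 31348)*(2*√258 + (-7 + 77*(-6 + 2*(-2)))) = 44176*(2*√258 + (-7 + 77*(-6 - 4))) = 44176*(2*√258 + (-7 + 77*(-10))) = 44176*(2*√258 + (-7 - 770)) = 44176*(2*√258 - 777) = 44176*(-777 + 2*√258) = -34324752 + 88352*√258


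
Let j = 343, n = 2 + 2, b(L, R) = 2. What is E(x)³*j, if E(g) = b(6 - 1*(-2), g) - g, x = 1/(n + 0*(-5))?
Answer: 117649/64 ≈ 1838.3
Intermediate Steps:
n = 4
x = ¼ (x = 1/(4 + 0*(-5)) = 1/(4 + 0) = 1/4 = ¼ ≈ 0.25000)
E(g) = 2 - g
E(x)³*j = (2 - 1*¼)³*343 = (2 - ¼)³*343 = (7/4)³*343 = (343/64)*343 = 117649/64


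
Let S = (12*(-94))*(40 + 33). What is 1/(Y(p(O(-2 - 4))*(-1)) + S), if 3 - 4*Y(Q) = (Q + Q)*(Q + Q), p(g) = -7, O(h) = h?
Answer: -4/329569 ≈ -1.2137e-5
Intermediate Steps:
Y(Q) = ¾ - Q² (Y(Q) = ¾ - (Q + Q)*(Q + Q)/4 = ¾ - 2*Q*2*Q/4 = ¾ - Q²)
S = -82344 (S = -1128*73 = -82344)
1/(Y(p(O(-2 - 4))*(-1)) + S) = 1/((¾ - (-7*(-1))²) - 82344) = 1/((¾ - 1*7²) - 82344) = 1/((¾ - 1*49) - 82344) = 1/((¾ - 49) - 82344) = 1/(-193/4 - 82344) = 1/(-329569/4) = -4/329569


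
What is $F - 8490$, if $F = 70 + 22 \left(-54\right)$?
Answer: $-9608$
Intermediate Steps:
$F = -1118$ ($F = 70 - 1188 = -1118$)
$F - 8490 = -1118 - 8490 = -9608$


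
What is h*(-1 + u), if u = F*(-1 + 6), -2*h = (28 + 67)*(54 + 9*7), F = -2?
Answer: 122265/2 ≈ 61133.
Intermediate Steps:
h = -11115/2 (h = -(28 + 67)*(54 + 9*7)/2 = -95*(54 + 63)/2 = -95*117/2 = -½*11115 = -11115/2 ≈ -5557.5)
u = -10 (u = -2*(-1 + 6) = -2*5 = -10)
h*(-1 + u) = -11115*(-1 - 10)/2 = -11115/2*(-11) = 122265/2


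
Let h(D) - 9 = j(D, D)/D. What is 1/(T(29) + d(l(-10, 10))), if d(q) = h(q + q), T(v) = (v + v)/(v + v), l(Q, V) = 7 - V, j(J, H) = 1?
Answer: 6/59 ≈ 0.10169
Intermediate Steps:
T(v) = 1 (T(v) = (2*v)/((2*v)) = (2*v)*(1/(2*v)) = 1)
h(D) = 9 + 1/D
d(q) = 9 + 1/(2*q) (d(q) = 9 + 1/(q + q) = 9 + 1/(2*q))
1/(T(29) + d(l(-10, 10))) = 1/(1 + (9 + 1/(2*(7 - 1*10)))) = 1/(1 + (9 + 1/(2*(7 - 10)))) = 1/(1 + (9 + (½)/(-3))) = 1/(1 + (9 + (½)*(-⅓))) = 1/(1 + (9 - ⅙)) = 1/(1 + 53/6) = 1/(59/6) = 6/59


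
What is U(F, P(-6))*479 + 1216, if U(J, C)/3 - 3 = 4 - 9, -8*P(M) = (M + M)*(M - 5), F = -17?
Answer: -1658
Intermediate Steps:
P(M) = -M*(-5 + M)/4 (P(M) = -(M + M)*(M - 5)/8 = -2*M*(-5 + M)/8 = -M*(-5 + M)/4)
U(J, C) = -6 (U(J, C) = 9 + 3*(4 - 9) = 9 + 3*(-5) = 9 - 15 = -6)
U(F, P(-6))*479 + 1216 = -6*479 + 1216 = -2874 + 1216 = -1658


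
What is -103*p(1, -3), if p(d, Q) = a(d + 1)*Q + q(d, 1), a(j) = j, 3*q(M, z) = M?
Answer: 1751/3 ≈ 583.67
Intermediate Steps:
q(M, z) = M/3
p(d, Q) = d/3 + Q*(1 + d) (p(d, Q) = (d + 1)*Q + d/3 = (1 + d)*Q + d/3 = Q*(1 + d) + d/3 = d/3 + Q*(1 + d))
-103*p(1, -3) = -103*(-3 + (1/3)*1 - 3*1) = -103*(-3 + 1/3 - 3) = -103*(-17/3) = 1751/3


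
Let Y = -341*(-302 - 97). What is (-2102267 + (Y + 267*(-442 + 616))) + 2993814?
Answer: 1074064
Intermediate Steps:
Y = 136059 (Y = -341*(-399) = 136059)
(-2102267 + (Y + 267*(-442 + 616))) + 2993814 = (-2102267 + (136059 + 267*(-442 + 616))) + 2993814 = (-2102267 + (136059 + 267*174)) + 2993814 = (-2102267 + (136059 + 46458)) + 2993814 = (-2102267 + 182517) + 2993814 = -1919750 + 2993814 = 1074064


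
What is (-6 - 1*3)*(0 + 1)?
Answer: -9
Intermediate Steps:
(-6 - 1*3)*(0 + 1) = (-6 - 3)*1 = -9*1 = -9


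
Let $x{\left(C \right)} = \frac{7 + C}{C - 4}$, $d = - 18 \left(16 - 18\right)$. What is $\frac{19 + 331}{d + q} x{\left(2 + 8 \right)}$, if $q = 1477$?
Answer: $\frac{175}{267} \approx 0.65543$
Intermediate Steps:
$d = 36$ ($d = \left(-18\right) \left(-2\right) = 36$)
$x{\left(C \right)} = \frac{7 + C}{-4 + C}$
$\frac{19 + 331}{d + q} x{\left(2 + 8 \right)} = \frac{19 + 331}{36 + 1477} \frac{7 + \left(2 + 8\right)}{-4 + \left(2 + 8\right)} = \frac{350}{1513} \frac{7 + 10}{-4 + 10} = 350 \cdot \frac{1}{1513} \cdot \frac{1}{6} \cdot 17 = \frac{350 \cdot \frac{1}{6} \cdot 17}{1513} = \frac{350}{1513} \cdot \frac{17}{6} = \frac{175}{267}$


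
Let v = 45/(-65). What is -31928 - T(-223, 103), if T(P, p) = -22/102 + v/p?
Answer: -2180316004/68289 ≈ -31928.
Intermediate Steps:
v = -9/13 (v = 45*(-1/65) = -9/13 ≈ -0.69231)
T(P, p) = -11/51 - 9/(13*p) (T(P, p) = -22/102 - 9/(13*p) = -22*1/102 - 9/(13*p) = -11/51 - 9/(13*p))
-31928 - T(-223, 103) = -31928 - (-459 - 143*103)/(663*103) = -31928 - (-459 - 14729)/(663*103) = -31928 - (-15188)/(663*103) = -31928 - 1*(-15188/68289) = -31928 + 15188/68289 = -2180316004/68289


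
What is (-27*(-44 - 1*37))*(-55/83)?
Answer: -120285/83 ≈ -1449.2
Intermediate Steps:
(-27*(-44 - 1*37))*(-55/83) = (-27*(-44 - 37))*(-55*1/83) = -27*(-81)*(-55/83) = 2187*(-55/83) = -120285/83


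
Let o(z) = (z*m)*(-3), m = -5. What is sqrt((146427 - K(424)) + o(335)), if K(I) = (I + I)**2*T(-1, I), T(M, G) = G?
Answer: 2*I*sqrt(76187161) ≈ 17457.0*I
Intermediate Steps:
o(z) = 15*z (o(z) = (z*(-5))*(-3) = -5*z*(-3) = 15*z)
K(I) = 4*I**3 (K(I) = (I + I)**2*I = (2*I)**2*I = (4*I**2)*I = 4*I**3)
sqrt((146427 - K(424)) + o(335)) = sqrt((146427 - 4*424**3) + 15*335) = sqrt((146427 - 4*76225024) + 5025) = sqrt((146427 - 1*304900096) + 5025) = sqrt((146427 - 304900096) + 5025) = sqrt(-304753669 + 5025) = sqrt(-304748644) = 2*I*sqrt(76187161)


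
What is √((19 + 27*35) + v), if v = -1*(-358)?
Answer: √1322 ≈ 36.359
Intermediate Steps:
v = 358
√((19 + 27*35) + v) = √((19 + 27*35) + 358) = √((19 + 945) + 358) = √(964 + 358) = √1322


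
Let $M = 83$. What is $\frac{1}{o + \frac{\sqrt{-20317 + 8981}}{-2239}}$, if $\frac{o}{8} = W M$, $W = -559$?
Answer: $- \frac{17891828849}{6641017464856533} + \frac{2239 i \sqrt{2834}}{345332908172539716} \approx -2.6941 \cdot 10^{-6} + 3.4516 \cdot 10^{-13} i$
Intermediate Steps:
$o = -371176$ ($o = 8 \left(\left(-559\right) 83\right) = 8 \left(-46397\right) = -371176$)
$\frac{1}{o + \frac{\sqrt{-20317 + 8981}}{-2239}} = \frac{1}{-371176 + \frac{\sqrt{-20317 + 8981}}{-2239}} = \frac{1}{-371176 + \sqrt{-11336} \left(- \frac{1}{2239}\right)} = \frac{1}{-371176 + 2 i \sqrt{2834} \left(- \frac{1}{2239}\right)} = \frac{1}{-371176 - \frac{2 i \sqrt{2834}}{2239}}$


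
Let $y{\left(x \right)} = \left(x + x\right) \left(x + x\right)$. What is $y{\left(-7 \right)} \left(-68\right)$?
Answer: $-13328$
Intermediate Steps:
$y{\left(x \right)} = 4 x^{2}$ ($y{\left(x \right)} = 2 x 2 x = 4 x^{2}$)
$y{\left(-7 \right)} \left(-68\right) = 4 \left(-7\right)^{2} \left(-68\right) = 4 \cdot 49 \left(-68\right) = 196 \left(-68\right) = -13328$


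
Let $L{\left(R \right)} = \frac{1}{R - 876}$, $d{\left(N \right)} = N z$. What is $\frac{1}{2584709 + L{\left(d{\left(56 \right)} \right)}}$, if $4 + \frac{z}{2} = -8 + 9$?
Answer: $\frac{1212}{3132667307} \approx 3.8689 \cdot 10^{-7}$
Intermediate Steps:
$z = -6$ ($z = -8 + 2 \left(-8 + 9\right) = -8 + 2 \cdot 1 = -8 + 2 = -6$)
$d{\left(N \right)} = - 6 N$ ($d{\left(N \right)} = N \left(-6\right) = - 6 N$)
$L{\left(R \right)} = \frac{1}{-876 + R}$
$\frac{1}{2584709 + L{\left(d{\left(56 \right)} \right)}} = \frac{1}{2584709 + \frac{1}{-876 - 336}} = \frac{1}{2584709 + \frac{1}{-1212}} = \frac{1}{2584709 - \frac{1}{1212}} = \frac{1}{\frac{3132667307}{1212}} = \frac{1212}{3132667307}$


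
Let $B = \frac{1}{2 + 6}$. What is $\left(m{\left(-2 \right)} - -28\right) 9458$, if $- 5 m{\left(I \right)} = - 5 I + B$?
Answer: $\frac{4913431}{20} \approx 2.4567 \cdot 10^{5}$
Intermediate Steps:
$B = \frac{1}{8} \approx 0.125$
$m{\left(I \right)} = - \frac{1}{40} + I$ ($m{\left(I \right)} = - \frac{- 5 I + \frac{1}{8}}{5} = - \frac{\frac{1}{8} - 5 I}{5} = - \frac{1}{40} + I$)
$\left(m{\left(-2 \right)} - -28\right) 9458 = \left(\left(- \frac{1}{40} - 2\right) - -28\right) 9458 = \left(- \frac{81}{40} + 28\right) 9458 = \frac{1039}{40} \cdot 9458 = \frac{4913431}{20}$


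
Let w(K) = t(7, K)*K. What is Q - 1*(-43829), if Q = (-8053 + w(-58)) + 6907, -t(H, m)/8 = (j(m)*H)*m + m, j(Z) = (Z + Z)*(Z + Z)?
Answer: -2534879333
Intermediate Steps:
j(Z) = 4*Z**2 (j(Z) = (2*Z)*(2*Z) = 4*Z**2)
t(H, m) = -8*m - 32*H*m**3 (t(H, m) = -8*(((4*m**2)*H)*m + m) = -8*((4*H*m**2)*m + m) = -8*(4*H*m**3 + m) = -8*(m + 4*H*m**3) = -8*m - 32*H*m**3)
w(K) = K*(-224*K**3 - 8*K) (w(K) = (-8*K - 32*7*K**3)*K = (-8*K - 224*K**3)*K = (-224*K**3 - 8*K)*K = K*(-224*K**3 - 8*K))
Q = -2534923162 (Q = (-8053 + (-58)**2*(-8 - 224*(-58)**2)) + 6907 = (-8053 + 3364*(-8 - 224*3364)) + 6907 = (-8053 + 3364*(-8 - 753536)) + 6907 = (-8053 + 3364*(-753544)) + 6907 = (-8053 - 2534922016) + 6907 = -2534930069 + 6907 = -2534923162)
Q - 1*(-43829) = -2534923162 - 1*(-43829) = -2534923162 + 43829 = -2534879333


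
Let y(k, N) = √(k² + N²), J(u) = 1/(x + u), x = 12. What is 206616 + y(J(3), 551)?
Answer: 206616 + √68310226/15 ≈ 2.0717e+5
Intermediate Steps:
J(u) = 1/(12 + u)
y(k, N) = √(N² + k²)
206616 + y(J(3), 551) = 206616 + √(551² + (1/(12 + 3))²) = 206616 + √(303601 + (1/15)²) = 206616 + √(303601 + 1/225) = 206616 + √(68310226/225) = 206616 + √68310226/15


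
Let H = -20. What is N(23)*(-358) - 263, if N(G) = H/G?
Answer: 1111/23 ≈ 48.304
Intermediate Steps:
N(G) = -20/G
N(23)*(-358) - 263 = -20/23*(-358) - 263 = 7160/23 - 263 = 1111/23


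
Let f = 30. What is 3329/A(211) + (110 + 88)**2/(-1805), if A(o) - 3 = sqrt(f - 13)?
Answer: -18340167/14440 + 3329*sqrt(17)/8 ≈ 445.63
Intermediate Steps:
A(o) = 3 + sqrt(17) (A(o) = 3 + sqrt(30 - 13) = 3 + sqrt(17))
3329/A(211) + (110 + 88)**2/(-1805) = 3329/(3 + sqrt(17)) + (110 + 88)**2/(-1805) = 3329/(3 + sqrt(17)) + 198**2*(-1/1805) = 3329/(3 + sqrt(17)) + 39204*(-1/1805) = 3329/(3 + sqrt(17)) - 39204/1805 = -39204/1805 + 3329/(3 + sqrt(17))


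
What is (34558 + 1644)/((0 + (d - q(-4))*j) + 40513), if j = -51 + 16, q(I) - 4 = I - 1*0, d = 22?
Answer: 36202/39743 ≈ 0.91090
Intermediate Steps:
q(I) = 4 + I (q(I) = 4 + (I - 1*0) = 4 + (I + 0) = 4 + I)
j = -35
(34558 + 1644)/((0 + (d - q(-4))*j) + 40513) = (34558 + 1644)/((0 + (22 - (4 - 4))*(-35)) + 40513) = 36202/((0 + (22 - 1*0)*(-35)) + 40513) = 36202/((0 + (22 + 0)*(-35)) + 40513) = 36202/((0 + 22*(-35)) + 40513) = 36202/((0 - 770) + 40513) = 36202/(-770 + 40513) = 36202/39743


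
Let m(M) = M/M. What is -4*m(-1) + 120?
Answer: 116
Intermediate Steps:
m(M) = 1
-4*m(-1) + 120 = -4*1 + 120 = -4 + 120 = 116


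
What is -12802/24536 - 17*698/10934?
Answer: -107780311/67069156 ≈ -1.6070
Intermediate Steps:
-12802/24536 - 17*698/10934 = -12802*1/24536 - 11866*1/10934 = -6401/12268 - 5933/5467 = -107780311/67069156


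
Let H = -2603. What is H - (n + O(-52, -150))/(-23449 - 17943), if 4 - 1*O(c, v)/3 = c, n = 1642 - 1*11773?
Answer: -107753339/41392 ≈ -2603.2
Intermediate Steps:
n = -10131 (n = 1642 - 11773 = -10131)
O(c, v) = 12 - 3*c
H - (n + O(-52, -150))/(-23449 - 17943) = -2603 - (-10131 + (12 - 3*(-52)))/(-23449 - 17943) = -2603 - (-10131 + (12 + 156))/(-41392) = -2603 - (-10131 + 168)*(-1)/41392 = -2603 - (-9963)*(-1)/41392 = -2603 - 1*9963/41392 = -2603 - 9963/41392 = -107753339/41392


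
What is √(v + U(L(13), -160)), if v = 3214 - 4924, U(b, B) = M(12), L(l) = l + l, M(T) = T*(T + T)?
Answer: 3*I*√158 ≈ 37.709*I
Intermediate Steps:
M(T) = 2*T² (M(T) = T*(2*T) = 2*T²)
L(l) = 2*l
U(b, B) = 288 (U(b, B) = 2*12² = 2*144 = 288)
v = -1710
√(v + U(L(13), -160)) = √(-1710 + 288) = √(-1422) = 3*I*√158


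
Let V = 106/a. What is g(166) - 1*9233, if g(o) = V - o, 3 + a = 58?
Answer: -516839/55 ≈ -9397.1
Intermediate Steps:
a = 55 (a = -3 + 58 = 55)
V = 106/55 ≈ 1.9273
g(o) = 106/55 - o
g(166) - 1*9233 = (106/55 - 1*166) - 1*9233 = (106/55 - 166) - 9233 = -9024/55 - 9233 = -516839/55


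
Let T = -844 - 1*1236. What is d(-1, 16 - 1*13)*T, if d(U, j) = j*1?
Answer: -6240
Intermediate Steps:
d(U, j) = j
T = -2080 (T = -844 - 1236 = -2080)
d(-1, 16 - 1*13)*T = (16 - 1*13)*(-2080) = (16 - 13)*(-2080) = 3*(-2080) = -6240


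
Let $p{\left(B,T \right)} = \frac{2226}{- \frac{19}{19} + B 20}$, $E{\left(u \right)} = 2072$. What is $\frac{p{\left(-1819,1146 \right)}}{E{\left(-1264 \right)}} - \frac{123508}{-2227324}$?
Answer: $\frac{5035309459}{90854368316} \approx 0.055422$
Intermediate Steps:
$p{\left(B,T \right)} = \frac{2226}{-1 + 20 B}$ ($p{\left(B,T \right)} = \frac{2226}{\left(-19\right) \frac{1}{19} + 20 B} = \frac{2226}{-1 + 20 B}$)
$\frac{p{\left(-1819,1146 \right)}}{E{\left(-1264 \right)}} - \frac{123508}{-2227324} = \frac{2226 \frac{1}{-1 + 20 \left(-1819\right)}}{2072} - \frac{123508}{-2227324} = \frac{2226}{-1 - 36380} \cdot \frac{1}{2072} - - \frac{2807}{50621} = \frac{2226}{-36381} \cdot \frac{1}{2072} + \frac{2807}{50621} = 2226 \left(- \frac{1}{36381}\right) \frac{1}{2072} + \frac{2807}{50621} = \left(- \frac{742}{12127}\right) \frac{1}{2072} + \frac{2807}{50621} = - \frac{53}{1794796} + \frac{2807}{50621} = \frac{5035309459}{90854368316}$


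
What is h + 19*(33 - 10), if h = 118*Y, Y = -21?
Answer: -2041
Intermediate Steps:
h = -2478 (h = 118*(-21) = -2478)
h + 19*(33 - 10) = -2478 + 19*(33 - 10) = -2478 + 19*23 = -2478 + 437 = -2041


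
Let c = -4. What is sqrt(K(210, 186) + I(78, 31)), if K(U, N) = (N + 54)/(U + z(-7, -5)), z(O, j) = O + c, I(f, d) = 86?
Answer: sqrt(3453446)/199 ≈ 9.3384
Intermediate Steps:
z(O, j) = -4 + O (z(O, j) = O - 4 = -4 + O)
K(U, N) = (54 + N)/(-11 + U) (K(U, N) = (N + 54)/(U + (-4 - 7)) = (54 + N)/(U - 11) = (54 + N)/(-11 + U))
sqrt(K(210, 186) + I(78, 31)) = sqrt((54 + 186)/(-11 + 210) + 86) = sqrt(240/199 + 86) = sqrt(17354/199) = sqrt(3453446)/199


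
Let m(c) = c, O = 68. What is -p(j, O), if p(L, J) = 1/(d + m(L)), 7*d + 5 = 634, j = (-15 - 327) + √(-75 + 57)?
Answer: 12355/3116107 + 147*I*√2/3116107 ≈ 0.0039649 + 6.6714e-5*I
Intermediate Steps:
j = -342 + 3*I*√2 (j = -342 + √(-18) = -342 + 3*I*√2 ≈ -342.0 + 4.2426*I)
d = 629/7 (d = -5/7 + (⅐)*634 = -5/7 + 634/7 = 629/7 ≈ 89.857)
p(L, J) = 1/(629/7 + L)
-p(j, O) = -7/(629 + 7*(-342 + 3*I*√2)) = -7/(629 + (-2394 + 21*I*√2)) = -7/(-1765 + 21*I*√2)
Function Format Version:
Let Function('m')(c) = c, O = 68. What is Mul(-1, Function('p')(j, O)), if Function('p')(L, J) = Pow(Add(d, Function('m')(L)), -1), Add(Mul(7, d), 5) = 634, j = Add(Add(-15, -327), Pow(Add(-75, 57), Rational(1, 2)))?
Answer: Add(Rational(12355, 3116107), Mul(Rational(147, 3116107), I, Pow(2, Rational(1, 2)))) ≈ Add(0.0039649, Mul(6.6714e-5, I))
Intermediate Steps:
j = Add(-342, Mul(3, I, Pow(2, Rational(1, 2)))) (j = Add(-342, Pow(-18, Rational(1, 2))) = Add(-342, Mul(3, I, Pow(2, Rational(1, 2)))) ≈ Add(-342.00, Mul(4.2426, I)))
d = Rational(629, 7) (d = Add(Rational(-5, 7), Mul(Rational(1, 7), 634)) = Add(Rational(-5, 7), Rational(634, 7)) = Rational(629, 7) ≈ 89.857)
Function('p')(L, J) = Pow(Add(Rational(629, 7), L), -1)
Mul(-1, Function('p')(j, O)) = Mul(-1, Mul(7, Pow(Add(629, Mul(7, Add(-342, Mul(3, I, Pow(2, Rational(1, 2)))))), -1))) = Mul(-1, Mul(7, Pow(Add(629, Add(-2394, Mul(21, I, Pow(2, Rational(1, 2))))), -1))) = Mul(-1, Mul(7, Pow(Add(-1765, Mul(21, I, Pow(2, Rational(1, 2)))), -1))) = Mul(-7, Pow(Add(-1765, Mul(21, I, Pow(2, Rational(1, 2)))), -1))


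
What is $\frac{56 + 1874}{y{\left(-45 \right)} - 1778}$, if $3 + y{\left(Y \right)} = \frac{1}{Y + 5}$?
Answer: $- \frac{77200}{71241} \approx -1.0836$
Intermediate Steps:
$y{\left(Y \right)} = -3 + \frac{1}{5 + Y}$ ($y{\left(Y \right)} = -3 + \frac{1}{Y + 5} = -3 + \frac{1}{5 + Y}$)
$\frac{56 + 1874}{y{\left(-45 \right)} - 1778} = \frac{56 + 1874}{\frac{-14 - -135}{5 - 45} - 1778} = \frac{1930}{\frac{-14 + 135}{-40} - 1778} = \frac{1930}{\left(- \frac{1}{40}\right) 121 - 1778} = \frac{1930}{- \frac{121}{40} - 1778} = \frac{1930}{- \frac{71241}{40}} = 1930 \left(- \frac{40}{71241}\right) = - \frac{77200}{71241}$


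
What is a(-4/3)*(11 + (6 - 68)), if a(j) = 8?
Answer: -408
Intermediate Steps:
a(-4/3)*(11 + (6 - 68)) = 8*(11 + (6 - 68)) = 8*(11 - 62) = 8*(-51) = -408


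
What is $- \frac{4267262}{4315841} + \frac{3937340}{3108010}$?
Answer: $\frac{373024043432}{1341367698641} \approx 0.27809$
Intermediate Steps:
$- \frac{4267262}{4315841} + \frac{3937340}{3108010} = \left(-4267262\right) \frac{1}{4315841} + 3937340 \cdot \frac{1}{3108010} = - \frac{4267262}{4315841} + \frac{393734}{310801} = \frac{373024043432}{1341367698641}$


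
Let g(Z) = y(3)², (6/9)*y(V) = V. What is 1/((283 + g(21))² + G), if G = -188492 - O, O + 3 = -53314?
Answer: -16/691431 ≈ -2.3140e-5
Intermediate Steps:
O = -53317 (O = -3 - 53314 = -53317)
G = -135175 (G = -188492 - 1*(-53317) = -188492 + 53317 = -135175)
y(V) = 3*V/2
g(Z) = 81/4 (g(Z) = ((3/2)*3)² = (9/2)² = 81/4)
1/((283 + g(21))² + G) = 1/((283 + 81/4)² - 135175) = 1/((1213/4)² - 135175) = 1/(1471369/16 - 135175) = 1/(-691431/16) = -16/691431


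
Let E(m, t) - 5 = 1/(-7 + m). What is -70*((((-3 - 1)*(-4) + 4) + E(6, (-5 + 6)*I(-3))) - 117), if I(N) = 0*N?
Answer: 6510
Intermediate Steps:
I(N) = 0
E(m, t) = 5 + 1/(-7 + m)
-70*((((-3 - 1)*(-4) + 4) + E(6, (-5 + 6)*I(-3))) - 117) = -70*((((-3 - 1)*(-4) + 4) + (-34 + 5*6)/(-7 + 6)) - 117) = -70*(((-4*(-4) + 4) + (-34 + 30)/(-1)) - 117) = -70*(((16 + 4) - 1*(-4)) - 117) = -70*((20 + 4) - 117) = -70*(24 - 117) = -70*(-93) = 6510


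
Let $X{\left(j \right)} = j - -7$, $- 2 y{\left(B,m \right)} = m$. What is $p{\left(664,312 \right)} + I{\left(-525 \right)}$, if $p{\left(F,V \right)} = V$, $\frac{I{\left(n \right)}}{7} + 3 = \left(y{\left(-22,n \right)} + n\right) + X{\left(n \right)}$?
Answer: $- \frac{10345}{2} \approx -5172.5$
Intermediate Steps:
$y{\left(B,m \right)} = - \frac{m}{2}$
$X{\left(j \right)} = 7 + j$ ($X{\left(j \right)} = j + 7 = 7 + j$)
$I{\left(n \right)} = 28 + \frac{21 n}{2}$ ($I{\left(n \right)} = -21 + 7 \left(\left(- \frac{n}{2} + n\right) + \left(7 + n\right)\right) = -21 + 7 \left(\frac{n}{2} + \left(7 + n\right)\right) = -21 + 7 \left(7 + \frac{3 n}{2}\right) = -21 + \left(49 + \frac{21 n}{2}\right) = 28 + \frac{21 n}{2}$)
$p{\left(664,312 \right)} + I{\left(-525 \right)} = 312 + \left(28 + \frac{21}{2} \left(-525\right)\right) = 312 + \left(28 - \frac{11025}{2}\right) = 312 - \frac{10969}{2} = - \frac{10345}{2}$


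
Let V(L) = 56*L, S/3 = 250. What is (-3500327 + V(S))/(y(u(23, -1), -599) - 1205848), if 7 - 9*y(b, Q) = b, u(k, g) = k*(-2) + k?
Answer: 10374981/3617534 ≈ 2.8680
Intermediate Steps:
u(k, g) = -k (u(k, g) = -2*k + k = -k)
S = 750 (S = 3*250 = 750)
y(b, Q) = 7/9 - b/9
(-3500327 + V(S))/(y(u(23, -1), -599) - 1205848) = (-3500327 + 56*750)/((7/9 - (-1)*23/9) - 1205848) = (-3500327 + 42000)/((7/9 - ⅑*(-23)) - 1205848) = -3458327/((7/9 + 23/9) - 1205848) = -3458327/(10/3 - 1205848) = -3458327/(-3617534/3) = -3458327*(-3/3617534) = 10374981/3617534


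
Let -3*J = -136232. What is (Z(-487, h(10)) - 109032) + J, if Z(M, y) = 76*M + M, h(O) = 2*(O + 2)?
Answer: -303361/3 ≈ -1.0112e+5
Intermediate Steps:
h(O) = 4 + 2*O (h(O) = 2*(2 + O) = 4 + 2*O)
J = 136232/3 (J = -1/3*(-136232) = 136232/3 ≈ 45411.)
Z(M, y) = 77*M
(Z(-487, h(10)) - 109032) + J = (77*(-487) - 109032) + 136232/3 = (-37499 - 109032) + 136232/3 = -146531 + 136232/3 = -303361/3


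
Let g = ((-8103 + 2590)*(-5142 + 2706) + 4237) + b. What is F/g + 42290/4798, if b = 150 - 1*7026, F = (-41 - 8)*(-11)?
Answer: 526745494/59761489 ≈ 8.8141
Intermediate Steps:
F = 539 (F = -49*(-11) = 539)
b = -6876 (b = 150 - 7026 = -6876)
g = 13427029 (g = ((-8103 + 2590)*(-5142 + 2706) + 4237) - 6876 = (-5513*(-2436) + 4237) - 6876 = (13429668 + 4237) - 6876 = 13433905 - 6876 = 13427029)
F/g + 42290/4798 = 539/13427029 + 42290/4798 = 539*(1/13427029) + 42290*(1/4798) = 1/24911 + 21145/2399 = 526745494/59761489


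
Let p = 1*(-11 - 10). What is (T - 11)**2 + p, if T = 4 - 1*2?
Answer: 60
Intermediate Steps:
T = 2 (T = 4 - 2 = 2)
p = -21 (p = 1*(-21) = -21)
(T - 11)**2 + p = (2 - 11)**2 - 21 = (-9)**2 - 21 = 81 - 21 = 60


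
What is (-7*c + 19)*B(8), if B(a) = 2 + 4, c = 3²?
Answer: -264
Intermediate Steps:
c = 9
B(a) = 6
(-7*c + 19)*B(8) = (-7*9 + 19)*6 = (-63 + 19)*6 = -44*6 = -264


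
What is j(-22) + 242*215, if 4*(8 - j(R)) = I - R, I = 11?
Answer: 208119/4 ≈ 52030.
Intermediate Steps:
j(R) = 21/4 + R/4 (j(R) = 8 - (11 - R)/4 = 8 + (-11/4 + R/4) = 21/4 + R/4)
j(-22) + 242*215 = (21/4 + (¼)*(-22)) + 242*215 = (21/4 - 11/2) + 52030 = -¼ + 52030 = 208119/4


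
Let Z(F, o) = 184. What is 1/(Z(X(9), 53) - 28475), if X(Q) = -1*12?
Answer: -1/28291 ≈ -3.5347e-5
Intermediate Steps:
X(Q) = -12
1/(Z(X(9), 53) - 28475) = 1/(184 - 28475) = 1/(-28291) = -1/28291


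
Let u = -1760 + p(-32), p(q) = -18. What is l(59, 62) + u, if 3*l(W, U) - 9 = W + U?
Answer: -5204/3 ≈ -1734.7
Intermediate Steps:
l(W, U) = 3 + U/3 + W/3 (l(W, U) = 3 + (W + U)/3 = 3 + (U + W)/3 = 3 + (U/3 + W/3) = 3 + U/3 + W/3)
u = -1778 (u = -1760 - 18 = -1778)
l(59, 62) + u = (3 + (1/3)*62 + (1/3)*59) - 1778 = (3 + 62/3 + 59/3) - 1778 = 130/3 - 1778 = -5204/3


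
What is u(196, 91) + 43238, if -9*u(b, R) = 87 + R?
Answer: 388964/9 ≈ 43218.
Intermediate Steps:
u(b, R) = -29/3 - R/9 (u(b, R) = -(87 + R)/9 = -29/3 - R/9)
u(196, 91) + 43238 = (-29/3 - ⅑*91) + 43238 = (-29/3 - 91/9) + 43238 = -178/9 + 43238 = 388964/9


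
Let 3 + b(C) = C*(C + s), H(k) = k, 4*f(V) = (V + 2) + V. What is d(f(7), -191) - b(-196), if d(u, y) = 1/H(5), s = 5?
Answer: -187164/5 ≈ -37433.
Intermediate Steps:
f(V) = ½ + V/2 (f(V) = ((V + 2) + V)/4 = ((2 + V) + V)/4 = (2 + 2*V)/4 = ½ + V/2)
d(u, y) = ⅕ (d(u, y) = 1/5 = ⅕)
b(C) = -3 + C*(5 + C) (b(C) = -3 + C*(C + 5) = -3 + C*(5 + C))
d(f(7), -191) - b(-196) = ⅕ - (-3 + (-196)² + 5*(-196)) = ⅕ - (-3 + 38416 - 980) = ⅕ - 1*37433 = ⅕ - 37433 = -187164/5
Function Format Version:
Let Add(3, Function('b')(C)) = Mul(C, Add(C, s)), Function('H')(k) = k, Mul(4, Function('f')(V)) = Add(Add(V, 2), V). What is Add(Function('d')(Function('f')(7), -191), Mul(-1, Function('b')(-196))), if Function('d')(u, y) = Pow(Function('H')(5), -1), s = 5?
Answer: Rational(-187164, 5) ≈ -37433.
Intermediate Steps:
Function('f')(V) = Add(Rational(1, 2), Mul(Rational(1, 2), V)) (Function('f')(V) = Mul(Rational(1, 4), Add(Add(V, 2), V)) = Mul(Rational(1, 4), Add(Add(2, V), V)) = Mul(Rational(1, 4), Add(2, Mul(2, V))) = Add(Rational(1, 2), Mul(Rational(1, 2), V)))
Function('d')(u, y) = Rational(1, 5) (Function('d')(u, y) = Pow(5, -1) = Rational(1, 5))
Function('b')(C) = Add(-3, Mul(C, Add(5, C))) (Function('b')(C) = Add(-3, Mul(C, Add(C, 5))) = Add(-3, Mul(C, Add(5, C))))
Add(Function('d')(Function('f')(7), -191), Mul(-1, Function('b')(-196))) = Add(Rational(1, 5), Mul(-1, Add(-3, Pow(-196, 2), Mul(5, -196)))) = Add(Rational(1, 5), Mul(-1, Add(-3, 38416, -980))) = Add(Rational(1, 5), Mul(-1, 37433)) = Add(Rational(1, 5), -37433) = Rational(-187164, 5)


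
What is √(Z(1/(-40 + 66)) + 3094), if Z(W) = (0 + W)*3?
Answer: √2091622/26 ≈ 55.625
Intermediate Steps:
Z(W) = 3*W (Z(W) = W*3 = 3*W)
√(Z(1/(-40 + 66)) + 3094) = √(3/(-40 + 66) + 3094) = √(3/26 + 3094) = √(80447/26) = √2091622/26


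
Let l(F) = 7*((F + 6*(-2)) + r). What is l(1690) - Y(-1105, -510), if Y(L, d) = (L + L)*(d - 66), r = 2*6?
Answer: -1261130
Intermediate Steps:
r = 12
Y(L, d) = 2*L*(-66 + d) (Y(L, d) = (2*L)*(-66 + d) = 2*L*(-66 + d))
l(F) = 7*F (l(F) = 7*((F + 6*(-2)) + 12) = 7*((F - 12) + 12) = 7*((-12 + F) + 12) = 7*F)
l(1690) - Y(-1105, -510) = 7*1690 - 2*(-1105)*(-66 - 510) = 11830 - 2*(-1105)*(-576) = 11830 - 1*1272960 = 11830 - 1272960 = -1261130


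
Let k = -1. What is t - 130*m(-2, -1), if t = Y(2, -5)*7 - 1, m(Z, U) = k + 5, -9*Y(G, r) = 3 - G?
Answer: -4696/9 ≈ -521.78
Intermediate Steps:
Y(G, r) = -1/3 + G/9 (Y(G, r) = -(3 - G)/9 = -1/3 + G/9)
m(Z, U) = 4 (m(Z, U) = -1 + 5 = 4)
t = -16/9 (t = (-1/3 + (1/9)*2)*7 - 1 = (-1/3 + 2/9)*7 - 1 = -1/9*7 - 1 = -7/9 - 1 = -16/9 ≈ -1.7778)
t - 130*m(-2, -1) = -16/9 - 130*4 = -16/9 - 520 = -4696/9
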